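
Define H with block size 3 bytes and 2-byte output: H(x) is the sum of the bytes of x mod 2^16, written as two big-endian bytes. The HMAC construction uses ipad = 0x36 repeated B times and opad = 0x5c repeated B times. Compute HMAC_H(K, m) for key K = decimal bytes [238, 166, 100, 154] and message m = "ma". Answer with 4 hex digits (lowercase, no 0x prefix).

0265

Key decimal bytes [238, 166, 100, 154] = ee a6 64 9a is 4 bytes > B = 3, so hash it first: H(key) = 02 92, then zero-pad to 3 bytes: K' = 02 92 00.
K' ⊕ ipad = 34 a4 36.  K' ⊕ opad = 5e ce 5c.
Inner input = (K'⊕ipad) ∥ m = 34 a4 36 ∥ 6d 61.
Inner hash: sum = 52+164+54+109+97 = 476 → 01 dc.
Outer input = (K'⊕opad) ∥ inner = 5e ce 5c ∥ 01 dc.
Outer hash (tag): sum = 94+206+92+1+220 = 613 → 02 65.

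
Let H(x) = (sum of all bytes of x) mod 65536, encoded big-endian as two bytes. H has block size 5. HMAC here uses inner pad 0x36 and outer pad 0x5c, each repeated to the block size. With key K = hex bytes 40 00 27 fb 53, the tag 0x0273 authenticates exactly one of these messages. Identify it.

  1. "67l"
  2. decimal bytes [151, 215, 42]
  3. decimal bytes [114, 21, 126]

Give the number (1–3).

Key hex bytes 40 00 27 fb 53 is exactly B = 5 bytes: K' = 40 00 27 fb 53.
K' ⊕ ipad = 76 36 11 cd 65; K' ⊕ opad = 1c 5c 7b a7 0f.
m1: inner = H(76 36 11 cd 65 36 37 6c) = 02 c8; tag = H(1c 5c 7b a7 0f 02 c8) = 0273 ← matches
m2: inner = H(76 36 11 cd 65 97 d7 2a) = 03 87; tag = H(1c 5c 7b a7 0f 03 87) = 0233
m3: inner = H(76 36 11 cd 65 72 15 7e) = 02 f4; tag = H(1c 5c 7b a7 0f 02 f4) = 029f

1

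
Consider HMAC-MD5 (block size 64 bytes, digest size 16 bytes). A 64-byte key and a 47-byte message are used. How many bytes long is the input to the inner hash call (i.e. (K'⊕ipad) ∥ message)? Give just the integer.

Key is 64 ≤ 64 bytes, zero-padded: |K'| = 64.
Inner input = (K'⊕ipad) ∥ m → 64 + 47 = 111 bytes.

111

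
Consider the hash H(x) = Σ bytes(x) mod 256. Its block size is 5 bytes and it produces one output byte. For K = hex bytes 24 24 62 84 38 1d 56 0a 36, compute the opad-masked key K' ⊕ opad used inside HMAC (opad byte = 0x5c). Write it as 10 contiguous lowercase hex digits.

455c5c5c5c

Key hex bytes 24 24 62 84 38 1d 56 0a 36 is 9 bytes > B = 5, so hash it first: H(key) = 19, then zero-pad to 5 bytes: K' = 19 00 00 00 00.
XOR each byte with 0x5c: 19⊕5c=45, 00⊕5c=5c, 00⊕5c=5c, 00⊕5c=5c, 00⊕5c=5c.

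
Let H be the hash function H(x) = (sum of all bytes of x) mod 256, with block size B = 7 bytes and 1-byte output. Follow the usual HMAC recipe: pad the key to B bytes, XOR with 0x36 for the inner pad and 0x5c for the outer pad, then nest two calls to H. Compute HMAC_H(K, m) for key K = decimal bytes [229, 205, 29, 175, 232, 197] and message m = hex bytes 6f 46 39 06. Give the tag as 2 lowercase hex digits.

b4

Key decimal bytes [229, 205, 29, 175, 232, 197] = e5 cd 1d af e8 c5 is 6 bytes ≤ B = 7; zero-pad to 7 bytes: K' = e5 cd 1d af e8 c5 00.
K' ⊕ ipad = d3 fb 2b 99 de f3 36.  K' ⊕ opad = b9 91 41 f3 b4 99 5c.
Inner input = (K'⊕ipad) ∥ m = d3 fb 2b 99 de f3 36 ∥ 6f 46 39 06.
Inner hash: sum = 211+251+43+153+222+243+54+111+70+57+6 = 1421; mod 256 = 141 → 8d.
Outer input = (K'⊕opad) ∥ inner = b9 91 41 f3 b4 99 5c ∥ 8d.
Outer hash (tag): sum = 185+145+65+243+180+153+92+141 = 1204; mod 256 = 180 → b4.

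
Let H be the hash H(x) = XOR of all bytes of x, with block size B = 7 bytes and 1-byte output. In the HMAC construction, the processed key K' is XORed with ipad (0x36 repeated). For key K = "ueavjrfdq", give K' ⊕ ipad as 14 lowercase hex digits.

5a363636363636

Key "ueavjrfdq" = 75 65 61 76 6a 72 66 64 71 is 9 bytes > B = 7, so hash it first: H(key) = 6c, then zero-pad to 7 bytes: K' = 6c 00 00 00 00 00 00.
XOR each byte with 0x36: 6c⊕36=5a, 00⊕36=36, 00⊕36=36, 00⊕36=36, 00⊕36=36, 00⊕36=36, 00⊕36=36.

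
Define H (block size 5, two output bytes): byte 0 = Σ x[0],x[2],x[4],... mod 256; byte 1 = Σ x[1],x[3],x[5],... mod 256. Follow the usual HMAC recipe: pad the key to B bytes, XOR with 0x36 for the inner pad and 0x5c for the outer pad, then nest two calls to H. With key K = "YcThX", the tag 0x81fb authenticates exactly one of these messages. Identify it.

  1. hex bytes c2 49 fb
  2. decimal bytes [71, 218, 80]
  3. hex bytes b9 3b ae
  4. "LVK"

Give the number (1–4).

Key "YcThX" = 59 63 54 68 58 is exactly B = 5 bytes: K' = 59 63 54 68 58.
K' ⊕ ipad = 6f 55 62 5e 6e; K' ⊕ opad = 05 3f 08 34 04.
m1: inner = H(6f 55 62 5e 6e c2 49 fb) = 88 70; tag = H(05 3f 08 34 04 88 70) = 81fb ← matches
m2: inner = H(6f 55 62 5e 6e 47 da 50) = 19 4a; tag = H(05 3f 08 34 04 19 4a) = 5b8c
m3: inner = H(6f 55 62 5e 6e b9 3b ae) = 7a 1a; tag = H(05 3f 08 34 04 7a 1a) = 2bed
m4: inner = H(6f 55 62 5e 6e 4c 56 4b) = 95 4a; tag = H(05 3f 08 34 04 95 4a) = 5b08

1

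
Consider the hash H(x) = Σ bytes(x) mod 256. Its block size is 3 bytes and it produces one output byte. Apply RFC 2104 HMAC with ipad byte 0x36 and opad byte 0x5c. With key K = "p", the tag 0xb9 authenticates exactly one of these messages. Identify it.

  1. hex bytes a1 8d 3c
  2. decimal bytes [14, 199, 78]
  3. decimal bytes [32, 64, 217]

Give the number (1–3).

2

Key "p" = 70 is 1 byte ≤ B = 3; zero-pad to 3 bytes: K' = 70 00 00.
K' ⊕ ipad = 46 36 36; K' ⊕ opad = 2c 5c 5c.
m1: inner = H(46 36 36 a1 8d 3c) = 1c; tag = H(2c 5c 5c 1c) = 00
m2: inner = H(46 36 36 0e c7 4e) = d5; tag = H(2c 5c 5c d5) = b9 ← matches
m3: inner = H(46 36 36 20 40 d9) = eb; tag = H(2c 5c 5c eb) = cf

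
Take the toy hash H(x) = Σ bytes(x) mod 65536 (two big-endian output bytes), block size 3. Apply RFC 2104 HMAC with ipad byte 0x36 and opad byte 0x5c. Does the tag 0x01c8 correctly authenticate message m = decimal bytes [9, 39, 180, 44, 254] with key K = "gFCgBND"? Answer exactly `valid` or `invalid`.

Key "gFCgBND" = 67 46 43 67 42 4e 44 is 7 bytes > B = 3, so hash it first: H(key) = 02 2b, then zero-pad to 3 bytes: K' = 02 2b 00.
K' ⊕ ipad = 34 1d 36; K' ⊕ opad = 5e 77 5c.
Inner hash: sum = 52+29+54+9+39+180+44+254 = 661 → 02 95.
Outer hash (recomputed tag): sum = 94+119+92+2+149 = 456 → 01 c8.
Recomputed tag = 01c8; claimed = 01c8 → match.

valid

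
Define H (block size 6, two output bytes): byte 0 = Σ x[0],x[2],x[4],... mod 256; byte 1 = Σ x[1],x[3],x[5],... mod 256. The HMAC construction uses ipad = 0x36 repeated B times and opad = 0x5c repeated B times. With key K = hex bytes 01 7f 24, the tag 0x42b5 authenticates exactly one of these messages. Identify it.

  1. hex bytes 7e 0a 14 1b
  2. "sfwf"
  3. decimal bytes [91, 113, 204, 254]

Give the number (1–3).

1

Key hex bytes 01 7f 24 is 3 bytes ≤ B = 6; zero-pad to 6 bytes: K' = 01 7f 24 00 00 00.
K' ⊕ ipad = 37 49 12 36 36 36; K' ⊕ opad = 5d 23 78 5c 5c 5c.
m1: inner = H(37 49 12 36 36 36 7e 0a 14 1b) = 11 da; tag = H(5d 23 78 5c 5c 5c 11 da) = 42b5 ← matches
m2: inner = H(37 49 12 36 36 36 73 66 77 66) = 69 81; tag = H(5d 23 78 5c 5c 5c 69 81) = 9a5c
m3: inner = H(37 49 12 36 36 36 5b 71 cc fe) = a6 24; tag = H(5d 23 78 5c 5c 5c a6 24) = d7ff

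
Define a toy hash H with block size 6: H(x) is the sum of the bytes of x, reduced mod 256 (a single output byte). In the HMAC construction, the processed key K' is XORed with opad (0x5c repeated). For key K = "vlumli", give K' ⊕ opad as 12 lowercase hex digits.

2a3029313035

Key "vlumli" = 76 6c 75 6d 6c 69 is exactly B = 6 bytes: K' = 76 6c 75 6d 6c 69.
XOR each byte with 0x5c: 76⊕5c=2a, 6c⊕5c=30, 75⊕5c=29, 6d⊕5c=31, 6c⊕5c=30, 69⊕5c=35.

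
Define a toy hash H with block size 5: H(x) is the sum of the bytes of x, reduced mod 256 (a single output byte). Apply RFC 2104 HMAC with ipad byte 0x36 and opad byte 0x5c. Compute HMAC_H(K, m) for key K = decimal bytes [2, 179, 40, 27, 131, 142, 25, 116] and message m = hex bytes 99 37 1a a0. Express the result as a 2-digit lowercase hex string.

Key decimal bytes [2, 179, 40, 27, 131, 142, 25, 116] = 02 b3 28 1b 83 8e 19 74 is 8 bytes > B = 5, so hash it first: H(key) = 96, then zero-pad to 5 bytes: K' = 96 00 00 00 00.
K' ⊕ ipad = a0 36 36 36 36.  K' ⊕ opad = ca 5c 5c 5c 5c.
Inner input = (K'⊕ipad) ∥ m = a0 36 36 36 36 ∥ 99 37 1a a0.
Inner hash: sum = 160+54+54+54+54+153+55+26+160 = 770; mod 256 = 2 → 02.
Outer input = (K'⊕opad) ∥ inner = ca 5c 5c 5c 5c ∥ 02.
Outer hash (tag): sum = 202+92+92+92+92+2 = 572; mod 256 = 60 → 3c.

3c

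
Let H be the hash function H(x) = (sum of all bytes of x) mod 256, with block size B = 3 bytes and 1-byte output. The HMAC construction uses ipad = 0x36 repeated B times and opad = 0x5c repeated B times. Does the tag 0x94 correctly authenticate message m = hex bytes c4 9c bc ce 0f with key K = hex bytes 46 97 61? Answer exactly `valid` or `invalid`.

Key hex bytes 46 97 61 is exactly B = 3 bytes: K' = 46 97 61.
K' ⊕ ipad = 70 a1 57; K' ⊕ opad = 1a cb 3d.
Inner hash: sum = 112+161+87+196+156+188+206+15 = 1121; mod 256 = 97 → 61.
Outer hash (recomputed tag): sum = 26+203+61+97 = 387; mod 256 = 131 → 83.
Recomputed tag = 83; claimed = 94 → mismatch.

invalid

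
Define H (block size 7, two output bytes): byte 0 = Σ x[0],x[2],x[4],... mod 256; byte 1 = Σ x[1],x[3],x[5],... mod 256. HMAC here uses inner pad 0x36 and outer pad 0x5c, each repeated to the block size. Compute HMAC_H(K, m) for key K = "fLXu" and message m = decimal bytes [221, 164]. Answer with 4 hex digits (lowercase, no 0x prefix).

c663

Key "fLXu" = 66 4c 58 75 is 4 bytes ≤ B = 7; zero-pad to 7 bytes: K' = 66 4c 58 75 00 00 00.
K' ⊕ ipad = 50 7a 6e 43 36 36 36.  K' ⊕ opad = 3a 10 04 29 5c 5c 5c.
Inner input = (K'⊕ipad) ∥ m = 50 7a 6e 43 36 36 36 ∥ dd a4.
Inner hash: even-index sum = 462 mod 256 = 206; odd-index sum = 464 mod 256 = 208 → ce d0.
Outer input = (K'⊕opad) ∥ inner = 3a 10 04 29 5c 5c 5c ∥ ce d0.
Outer hash (tag): even-index sum = 454 mod 256 = 198; odd-index sum = 355 mod 256 = 99 → c6 63.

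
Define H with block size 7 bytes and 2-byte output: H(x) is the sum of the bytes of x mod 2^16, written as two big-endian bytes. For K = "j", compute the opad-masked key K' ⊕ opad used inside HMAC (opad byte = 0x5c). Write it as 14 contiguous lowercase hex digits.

365c5c5c5c5c5c

Key "j" = 6a is 1 byte ≤ B = 7; zero-pad to 7 bytes: K' = 6a 00 00 00 00 00 00.
XOR each byte with 0x5c: 6a⊕5c=36, 00⊕5c=5c, 00⊕5c=5c, 00⊕5c=5c, 00⊕5c=5c, 00⊕5c=5c, 00⊕5c=5c.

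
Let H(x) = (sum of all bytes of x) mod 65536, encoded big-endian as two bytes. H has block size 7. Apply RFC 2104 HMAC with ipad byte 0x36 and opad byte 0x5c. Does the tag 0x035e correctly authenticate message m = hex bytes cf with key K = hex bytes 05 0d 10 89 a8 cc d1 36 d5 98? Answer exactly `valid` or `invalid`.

invalid

Key hex bytes 05 0d 10 89 a8 cc d1 36 d5 98 is 10 bytes > B = 7, so hash it first: H(key) = 04 93, then zero-pad to 7 bytes: K' = 04 93 00 00 00 00 00.
K' ⊕ ipad = 32 a5 36 36 36 36 36; K' ⊕ opad = 58 cf 5c 5c 5c 5c 5c.
Inner hash: sum = 50+165+54+54+54+54+54+207 = 692 → 02 b4.
Outer hash (recomputed tag): sum = 88+207+92+92+92+92+92+2+180 = 937 → 03 a9.
Recomputed tag = 03a9; claimed = 035e → mismatch.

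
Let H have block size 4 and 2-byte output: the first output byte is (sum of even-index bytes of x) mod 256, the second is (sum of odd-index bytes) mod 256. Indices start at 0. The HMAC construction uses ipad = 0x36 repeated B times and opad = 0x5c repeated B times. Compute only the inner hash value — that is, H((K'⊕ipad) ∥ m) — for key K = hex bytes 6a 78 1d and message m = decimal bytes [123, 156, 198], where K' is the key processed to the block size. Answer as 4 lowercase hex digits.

c820

Key hex bytes 6a 78 1d is 3 bytes ≤ B = 4; zero-pad to 4 bytes: K' = 6a 78 1d 00.
K' ⊕ ipad = 5c 4e 2b 36.
Inner input = 5c 4e 2b 36 ∥ 7b 9c c6.
Inner hash: even-index sum = 456 mod 256 = 200; odd-index sum = 288 mod 256 = 32 → c8 20.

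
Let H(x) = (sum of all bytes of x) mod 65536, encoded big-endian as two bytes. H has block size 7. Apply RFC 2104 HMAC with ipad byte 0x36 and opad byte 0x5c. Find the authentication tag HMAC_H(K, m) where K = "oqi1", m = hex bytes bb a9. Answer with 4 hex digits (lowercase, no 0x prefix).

0225

Key "oqi1" = 6f 71 69 31 is 4 bytes ≤ B = 7; zero-pad to 7 bytes: K' = 6f 71 69 31 00 00 00.
K' ⊕ ipad = 59 47 5f 07 36 36 36.  K' ⊕ opad = 33 2d 35 6d 5c 5c 5c.
Inner input = (K'⊕ipad) ∥ m = 59 47 5f 07 36 36 36 ∥ bb a9.
Inner hash: sum = 89+71+95+7+54+54+54+187+169 = 780 → 03 0c.
Outer input = (K'⊕opad) ∥ inner = 33 2d 35 6d 5c 5c 5c ∥ 03 0c.
Outer hash (tag): sum = 51+45+53+109+92+92+92+3+12 = 549 → 02 25.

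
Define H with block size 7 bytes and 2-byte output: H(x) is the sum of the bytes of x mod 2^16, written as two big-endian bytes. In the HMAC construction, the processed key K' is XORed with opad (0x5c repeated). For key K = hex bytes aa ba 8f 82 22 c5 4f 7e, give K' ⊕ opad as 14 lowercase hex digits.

58755c5c5c5c5c

Key hex bytes aa ba 8f 82 22 c5 4f 7e is 8 bytes > B = 7, so hash it first: H(key) = 04 29, then zero-pad to 7 bytes: K' = 04 29 00 00 00 00 00.
XOR each byte with 0x5c: 04⊕5c=58, 29⊕5c=75, 00⊕5c=5c, 00⊕5c=5c, 00⊕5c=5c, 00⊕5c=5c, 00⊕5c=5c.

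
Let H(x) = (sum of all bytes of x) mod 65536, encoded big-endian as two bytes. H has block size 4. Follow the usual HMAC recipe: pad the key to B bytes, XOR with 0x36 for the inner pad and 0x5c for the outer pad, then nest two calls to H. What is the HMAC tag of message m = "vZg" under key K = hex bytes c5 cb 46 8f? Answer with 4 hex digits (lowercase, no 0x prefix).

Key hex bytes c5 cb 46 8f is exactly B = 4 bytes: K' = c5 cb 46 8f.
K' ⊕ ipad = f3 fd 70 b9.  K' ⊕ opad = 99 97 1a d3.
Inner input = (K'⊕ipad) ∥ m = f3 fd 70 b9 ∥ 76 5a 67.
Inner hash: sum = 243+253+112+185+118+90+103 = 1104 → 04 50.
Outer input = (K'⊕opad) ∥ inner = 99 97 1a d3 ∥ 04 50.
Outer hash (tag): sum = 153+151+26+211+4+80 = 625 → 02 71.

0271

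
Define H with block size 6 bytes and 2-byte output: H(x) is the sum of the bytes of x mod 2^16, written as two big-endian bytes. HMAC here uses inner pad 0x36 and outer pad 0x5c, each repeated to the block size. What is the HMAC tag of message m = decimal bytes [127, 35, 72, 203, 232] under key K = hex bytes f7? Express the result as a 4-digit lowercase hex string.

Key hex bytes f7 is 1 byte ≤ B = 6; zero-pad to 6 bytes: K' = f7 00 00 00 00 00.
K' ⊕ ipad = c1 36 36 36 36 36.  K' ⊕ opad = ab 5c 5c 5c 5c 5c.
Inner input = (K'⊕ipad) ∥ m = c1 36 36 36 36 36 ∥ 7f 23 48 cb e8.
Inner hash: sum = 193+54+54+54+54+54+127+35+72+203+232 = 1132 → 04 6c.
Outer input = (K'⊕opad) ∥ inner = ab 5c 5c 5c 5c 5c ∥ 04 6c.
Outer hash (tag): sum = 171+92+92+92+92+92+4+108 = 743 → 02 e7.

02e7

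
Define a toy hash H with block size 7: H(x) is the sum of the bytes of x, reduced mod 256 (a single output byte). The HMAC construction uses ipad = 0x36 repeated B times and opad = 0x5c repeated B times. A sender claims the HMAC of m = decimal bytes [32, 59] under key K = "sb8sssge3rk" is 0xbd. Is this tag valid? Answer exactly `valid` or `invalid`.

invalid

Key "sb8sssge3rk" = 73 62 38 73 73 73 67 65 33 72 6b is 11 bytes > B = 7, so hash it first: H(key) = 42, then zero-pad to 7 bytes: K' = 42 00 00 00 00 00 00.
K' ⊕ ipad = 74 36 36 36 36 36 36; K' ⊕ opad = 1e 5c 5c 5c 5c 5c 5c.
Inner hash: sum = 116+54+54+54+54+54+54+32+59 = 531; mod 256 = 19 → 13.
Outer hash (recomputed tag): sum = 30+92+92+92+92+92+92+19 = 601; mod 256 = 89 → 59.
Recomputed tag = 59; claimed = bd → mismatch.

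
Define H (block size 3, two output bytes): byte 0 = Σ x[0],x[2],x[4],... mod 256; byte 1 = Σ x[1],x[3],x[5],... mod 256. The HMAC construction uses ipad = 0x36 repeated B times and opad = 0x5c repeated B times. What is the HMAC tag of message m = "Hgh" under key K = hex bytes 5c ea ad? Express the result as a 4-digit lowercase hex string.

7d22

Key hex bytes 5c ea ad is exactly B = 3 bytes: K' = 5c ea ad.
K' ⊕ ipad = 6a dc 9b.  K' ⊕ opad = 00 b6 f1.
Inner input = (K'⊕ipad) ∥ m = 6a dc 9b ∥ 48 67 68.
Inner hash: even-index sum = 364 mod 256 = 108; odd-index sum = 396 mod 256 = 140 → 6c 8c.
Outer input = (K'⊕opad) ∥ inner = 00 b6 f1 ∥ 6c 8c.
Outer hash (tag): even-index sum = 381 mod 256 = 125; odd-index sum = 290 mod 256 = 34 → 7d 22.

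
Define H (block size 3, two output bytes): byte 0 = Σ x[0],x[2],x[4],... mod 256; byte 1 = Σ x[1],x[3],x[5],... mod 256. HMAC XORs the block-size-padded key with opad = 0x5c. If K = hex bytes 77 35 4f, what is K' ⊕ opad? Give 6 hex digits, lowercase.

Key hex bytes 77 35 4f is exactly B = 3 bytes: K' = 77 35 4f.
XOR each byte with 0x5c: 77⊕5c=2b, 35⊕5c=69, 4f⊕5c=13.

2b6913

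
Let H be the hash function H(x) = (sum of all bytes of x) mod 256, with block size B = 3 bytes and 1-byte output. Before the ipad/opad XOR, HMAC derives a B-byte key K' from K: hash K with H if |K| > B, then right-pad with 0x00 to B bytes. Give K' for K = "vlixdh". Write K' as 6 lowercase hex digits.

|K| = 6 > B = 3, so first hash the key.
H(K): sum = 118+108+105+120+100+104 = 655; mod 256 = 143 → 8f.
Zero-pad H(K) = 8f to 3 bytes: K' = 8f 00 00.

8f0000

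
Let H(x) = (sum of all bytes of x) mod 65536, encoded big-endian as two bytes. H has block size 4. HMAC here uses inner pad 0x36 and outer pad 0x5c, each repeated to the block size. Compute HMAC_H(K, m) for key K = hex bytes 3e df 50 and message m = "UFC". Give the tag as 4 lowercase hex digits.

Key hex bytes 3e df 50 is 3 bytes ≤ B = 4; zero-pad to 4 bytes: K' = 3e df 50 00.
K' ⊕ ipad = 08 e9 66 36.  K' ⊕ opad = 62 83 0c 5c.
Inner input = (K'⊕ipad) ∥ m = 08 e9 66 36 ∥ 55 46 43.
Inner hash: sum = 8+233+102+54+85+70+67 = 619 → 02 6b.
Outer input = (K'⊕opad) ∥ inner = 62 83 0c 5c ∥ 02 6b.
Outer hash (tag): sum = 98+131+12+92+2+107 = 442 → 01 ba.

01ba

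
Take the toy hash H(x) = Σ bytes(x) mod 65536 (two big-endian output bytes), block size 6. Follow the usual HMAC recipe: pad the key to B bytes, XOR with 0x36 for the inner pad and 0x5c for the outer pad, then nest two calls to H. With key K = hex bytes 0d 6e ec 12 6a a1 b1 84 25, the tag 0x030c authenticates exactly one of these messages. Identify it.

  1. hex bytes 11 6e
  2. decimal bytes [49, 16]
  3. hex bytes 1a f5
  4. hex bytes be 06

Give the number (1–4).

4

Key hex bytes 0d 6e ec 12 6a a1 b1 84 25 is 9 bytes > B = 6, so hash it first: H(key) = 03 de, then zero-pad to 6 bytes: K' = 03 de 00 00 00 00.
K' ⊕ ipad = 35 e8 36 36 36 36; K' ⊕ opad = 5f 82 5c 5c 5c 5c.
m1: inner = H(35 e8 36 36 36 36 11 6e) = 02 74; tag = H(5f 82 5c 5c 5c 5c 02 74) = 02c7
m2: inner = H(35 e8 36 36 36 36 31 10) = 02 36; tag = H(5f 82 5c 5c 5c 5c 02 36) = 0289
m3: inner = H(35 e8 36 36 36 36 1a f5) = 03 04; tag = H(5f 82 5c 5c 5c 5c 03 04) = 0258
m4: inner = H(35 e8 36 36 36 36 be 06) = 02 b9; tag = H(5f 82 5c 5c 5c 5c 02 b9) = 030c ← matches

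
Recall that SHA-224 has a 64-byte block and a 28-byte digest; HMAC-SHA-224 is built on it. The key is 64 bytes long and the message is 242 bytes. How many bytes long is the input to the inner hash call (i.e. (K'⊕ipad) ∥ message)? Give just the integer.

Key is 64 ≤ 64 bytes, zero-padded: |K'| = 64.
Inner input = (K'⊕ipad) ∥ m → 64 + 242 = 306 bytes.

306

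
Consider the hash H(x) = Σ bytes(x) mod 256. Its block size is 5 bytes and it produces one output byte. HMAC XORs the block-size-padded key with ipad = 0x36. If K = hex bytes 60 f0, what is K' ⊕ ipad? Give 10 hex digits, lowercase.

Key hex bytes 60 f0 is 2 bytes ≤ B = 5; zero-pad to 5 bytes: K' = 60 f0 00 00 00.
XOR each byte with 0x36: 60⊕36=56, f0⊕36=c6, 00⊕36=36, 00⊕36=36, 00⊕36=36.

56c6363636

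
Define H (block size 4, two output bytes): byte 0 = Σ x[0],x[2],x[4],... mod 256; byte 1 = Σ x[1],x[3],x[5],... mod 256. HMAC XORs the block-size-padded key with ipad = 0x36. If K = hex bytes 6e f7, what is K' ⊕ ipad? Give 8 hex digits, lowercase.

Key hex bytes 6e f7 is 2 bytes ≤ B = 4; zero-pad to 4 bytes: K' = 6e f7 00 00.
XOR each byte with 0x36: 6e⊕36=58, f7⊕36=c1, 00⊕36=36, 00⊕36=36.

58c13636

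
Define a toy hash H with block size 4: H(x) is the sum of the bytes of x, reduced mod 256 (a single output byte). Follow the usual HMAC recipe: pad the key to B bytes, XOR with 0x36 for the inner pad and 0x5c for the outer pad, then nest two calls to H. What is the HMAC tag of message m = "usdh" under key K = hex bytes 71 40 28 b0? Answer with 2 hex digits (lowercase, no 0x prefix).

Key hex bytes 71 40 28 b0 is exactly B = 4 bytes: K' = 71 40 28 b0.
K' ⊕ ipad = 47 76 1e 86.  K' ⊕ opad = 2d 1c 74 ec.
Inner input = (K'⊕ipad) ∥ m = 47 76 1e 86 ∥ 75 73 64 68.
Inner hash: sum = 71+118+30+134+117+115+100+104 = 789; mod 256 = 21 → 15.
Outer input = (K'⊕opad) ∥ inner = 2d 1c 74 ec ∥ 15.
Outer hash (tag): sum = 45+28+116+236+21 = 446; mod 256 = 190 → be.

be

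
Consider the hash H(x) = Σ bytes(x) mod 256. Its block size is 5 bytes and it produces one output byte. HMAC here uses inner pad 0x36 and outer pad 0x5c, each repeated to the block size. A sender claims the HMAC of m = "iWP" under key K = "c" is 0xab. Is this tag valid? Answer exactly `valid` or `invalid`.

Key "c" = 63 is 1 byte ≤ B = 5; zero-pad to 5 bytes: K' = 63 00 00 00 00.
K' ⊕ ipad = 55 36 36 36 36; K' ⊕ opad = 3f 5c 5c 5c 5c.
Inner hash: sum = 85+54+54+54+54+105+87+80 = 573; mod 256 = 61 → 3d.
Outer hash (recomputed tag): sum = 63+92+92+92+92+61 = 492; mod 256 = 236 → ec.
Recomputed tag = ec; claimed = ab → mismatch.

invalid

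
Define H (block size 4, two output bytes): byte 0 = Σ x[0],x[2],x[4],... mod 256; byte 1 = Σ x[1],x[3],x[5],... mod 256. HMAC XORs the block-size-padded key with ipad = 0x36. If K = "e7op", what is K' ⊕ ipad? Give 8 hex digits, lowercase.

53015946

Key "e7op" = 65 37 6f 70 is exactly B = 4 bytes: K' = 65 37 6f 70.
XOR each byte with 0x36: 65⊕36=53, 37⊕36=01, 6f⊕36=59, 70⊕36=46.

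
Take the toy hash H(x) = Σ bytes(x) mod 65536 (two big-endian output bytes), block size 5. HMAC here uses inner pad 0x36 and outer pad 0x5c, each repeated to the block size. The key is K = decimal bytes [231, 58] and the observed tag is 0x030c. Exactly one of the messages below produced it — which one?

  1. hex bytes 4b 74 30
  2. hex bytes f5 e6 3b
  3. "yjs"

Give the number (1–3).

Key decimal bytes [231, 58] = e7 3a is 2 bytes ≤ B = 5; zero-pad to 5 bytes: K' = e7 3a 00 00 00.
K' ⊕ ipad = d1 0c 36 36 36; K' ⊕ opad = bb 66 5c 5c 5c.
m1: inner = H(d1 0c 36 36 36 4b 74 30) = 02 6e; tag = H(bb 66 5c 5c 5c 02 6e) = 02a5
m2: inner = H(d1 0c 36 36 36 f5 e6 3b) = 03 95; tag = H(bb 66 5c 5c 5c 03 95) = 02cd
m3: inner = H(d1 0c 36 36 36 79 6a 73) = 02 d5; tag = H(bb 66 5c 5c 5c 02 d5) = 030c ← matches

3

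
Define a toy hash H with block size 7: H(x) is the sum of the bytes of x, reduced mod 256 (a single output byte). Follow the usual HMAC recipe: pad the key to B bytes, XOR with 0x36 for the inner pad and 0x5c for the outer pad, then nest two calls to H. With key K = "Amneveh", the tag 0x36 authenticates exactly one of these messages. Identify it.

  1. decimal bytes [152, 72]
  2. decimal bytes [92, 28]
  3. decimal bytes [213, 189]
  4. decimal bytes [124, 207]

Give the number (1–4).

2

Key "Amneveh" = 41 6d 6e 65 76 65 68 is exactly B = 7 bytes: K' = 41 6d 6e 65 76 65 68.
K' ⊕ ipad = 77 5b 58 53 40 53 5e; K' ⊕ opad = 1d 31 32 39 2a 39 34.
m1: inner = H(77 5b 58 53 40 53 5e 98 48) = 4e; tag = H(1d 31 32 39 2a 39 34 4e) = 9e
m2: inner = H(77 5b 58 53 40 53 5e 5c 1c) = e6; tag = H(1d 31 32 39 2a 39 34 e6) = 36 ← matches
m3: inner = H(77 5b 58 53 40 53 5e d5 bd) = 00; tag = H(1d 31 32 39 2a 39 34 00) = 50
m4: inner = H(77 5b 58 53 40 53 5e 7c cf) = b9; tag = H(1d 31 32 39 2a 39 34 b9) = 09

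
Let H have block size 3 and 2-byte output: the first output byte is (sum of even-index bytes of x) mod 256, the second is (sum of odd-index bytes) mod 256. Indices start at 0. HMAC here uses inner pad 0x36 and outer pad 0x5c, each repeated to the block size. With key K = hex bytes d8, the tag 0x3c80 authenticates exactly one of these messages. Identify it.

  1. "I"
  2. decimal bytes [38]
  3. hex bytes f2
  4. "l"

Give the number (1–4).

2

Key hex bytes d8 is 1 byte ≤ B = 3; zero-pad to 3 bytes: K' = d8 00 00.
K' ⊕ ipad = ee 36 36; K' ⊕ opad = 84 5c 5c.
m1: inner = H(ee 36 36 49) = 24 7f; tag = H(84 5c 5c 24 7f) = 5f80
m2: inner = H(ee 36 36 26) = 24 5c; tag = H(84 5c 5c 24 5c) = 3c80 ← matches
m3: inner = H(ee 36 36 f2) = 24 28; tag = H(84 5c 5c 24 28) = 0880
m4: inner = H(ee 36 36 6c) = 24 a2; tag = H(84 5c 5c 24 a2) = 8280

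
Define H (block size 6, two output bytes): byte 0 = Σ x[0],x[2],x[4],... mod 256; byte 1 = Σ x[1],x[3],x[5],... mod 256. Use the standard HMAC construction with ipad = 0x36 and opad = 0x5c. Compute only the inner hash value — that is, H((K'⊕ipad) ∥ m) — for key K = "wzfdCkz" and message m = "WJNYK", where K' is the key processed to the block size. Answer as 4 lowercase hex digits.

Key "wzfdCkz" = 77 7a 66 64 43 6b 7a is 7 bytes > B = 6, so hash it first: H(key) = 9a 49, then zero-pad to 6 bytes: K' = 9a 49 00 00 00 00.
K' ⊕ ipad = ac 7f 36 36 36 36.
Inner input = ac 7f 36 36 36 36 ∥ 57 4a 4e 59 4b.
Inner hash: even-index sum = 520 mod 256 = 8; odd-index sum = 398 mod 256 = 142 → 08 8e.

088e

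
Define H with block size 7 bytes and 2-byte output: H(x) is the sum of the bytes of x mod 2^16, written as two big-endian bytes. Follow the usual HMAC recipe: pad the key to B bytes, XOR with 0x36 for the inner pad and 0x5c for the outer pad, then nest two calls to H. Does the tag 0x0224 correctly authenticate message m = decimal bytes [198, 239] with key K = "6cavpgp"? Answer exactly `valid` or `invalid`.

Key "6cavpgp" = 36 63 61 76 70 67 70 is exactly B = 7 bytes: K' = 36 63 61 76 70 67 70.
K' ⊕ ipad = 00 55 57 40 46 51 46; K' ⊕ opad = 6a 3f 3d 2a 2c 3b 2c.
Inner hash: sum = 0+85+87+64+70+81+70+198+239 = 894 → 03 7e.
Outer hash (recomputed tag): sum = 106+63+61+42+44+59+44+3+126 = 548 → 02 24.
Recomputed tag = 0224; claimed = 0224 → match.

valid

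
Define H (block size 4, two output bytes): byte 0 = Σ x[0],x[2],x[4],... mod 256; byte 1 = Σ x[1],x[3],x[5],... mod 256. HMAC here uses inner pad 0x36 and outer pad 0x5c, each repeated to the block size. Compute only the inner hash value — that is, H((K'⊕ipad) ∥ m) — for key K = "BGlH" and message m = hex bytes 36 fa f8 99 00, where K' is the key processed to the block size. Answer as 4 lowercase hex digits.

Key "BGlH" = 42 47 6c 48 is exactly B = 4 bytes: K' = 42 47 6c 48.
K' ⊕ ipad = 74 71 5a 7e.
Inner input = 74 71 5a 7e ∥ 36 fa f8 99 00.
Inner hash: even-index sum = 508 mod 256 = 252; odd-index sum = 642 mod 256 = 130 → fc 82.

fc82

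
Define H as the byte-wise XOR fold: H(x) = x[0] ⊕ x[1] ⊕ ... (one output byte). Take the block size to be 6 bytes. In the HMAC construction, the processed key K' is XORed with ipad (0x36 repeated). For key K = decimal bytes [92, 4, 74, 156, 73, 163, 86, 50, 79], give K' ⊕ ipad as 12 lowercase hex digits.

793636363636

Key decimal bytes [92, 4, 74, 156, 73, 163, 86, 50, 79] = 5c 04 4a 9c 49 a3 56 32 4f is 9 bytes > B = 6, so hash it first: H(key) = 4f, then zero-pad to 6 bytes: K' = 4f 00 00 00 00 00.
XOR each byte with 0x36: 4f⊕36=79, 00⊕36=36, 00⊕36=36, 00⊕36=36, 00⊕36=36, 00⊕36=36.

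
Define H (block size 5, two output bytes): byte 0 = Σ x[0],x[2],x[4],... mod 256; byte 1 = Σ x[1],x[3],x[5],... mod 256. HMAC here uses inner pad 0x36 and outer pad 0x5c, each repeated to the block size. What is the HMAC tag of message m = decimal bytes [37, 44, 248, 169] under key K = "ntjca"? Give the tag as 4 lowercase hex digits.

Key "ntjca" = 6e 74 6a 63 61 is exactly B = 5 bytes: K' = 6e 74 6a 63 61.
K' ⊕ ipad = 58 42 5c 55 57.  K' ⊕ opad = 32 28 36 3f 3d.
Inner input = (K'⊕ipad) ∥ m = 58 42 5c 55 57 ∥ 25 2c f8 a9.
Inner hash: even-index sum = 480 mod 256 = 224; odd-index sum = 436 mod 256 = 180 → e0 b4.
Outer input = (K'⊕opad) ∥ inner = 32 28 36 3f 3d ∥ e0 b4.
Outer hash (tag): even-index sum = 345 mod 256 = 89; odd-index sum = 327 mod 256 = 71 → 59 47.

5947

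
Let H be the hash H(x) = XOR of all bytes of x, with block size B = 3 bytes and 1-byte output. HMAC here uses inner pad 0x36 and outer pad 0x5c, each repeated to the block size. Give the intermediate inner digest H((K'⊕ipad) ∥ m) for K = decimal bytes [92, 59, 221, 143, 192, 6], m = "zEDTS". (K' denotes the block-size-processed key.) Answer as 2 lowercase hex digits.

b9

Key decimal bytes [92, 59, 221, 143, 192, 6] = 5c 3b dd 8f c0 06 is 6 bytes > B = 3, so hash it first: H(key) = f3, then zero-pad to 3 bytes: K' = f3 00 00.
K' ⊕ ipad = c5 36 36.
Inner input = c5 36 36 ∥ 7a 45 44 54 53.
Inner hash: XOR c5⊕36⊕36⊕7a⊕45⊕44⊕54⊕53 = b9.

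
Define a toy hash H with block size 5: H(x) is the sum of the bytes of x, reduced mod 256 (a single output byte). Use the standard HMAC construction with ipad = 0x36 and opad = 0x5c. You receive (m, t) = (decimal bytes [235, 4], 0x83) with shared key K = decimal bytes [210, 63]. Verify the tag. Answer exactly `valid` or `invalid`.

Key decimal bytes [210, 63] = d2 3f is 2 bytes ≤ B = 5; zero-pad to 5 bytes: K' = d2 3f 00 00 00.
K' ⊕ ipad = e4 09 36 36 36; K' ⊕ opad = 8e 63 5c 5c 5c.
Inner hash: sum = 228+9+54+54+54+235+4 = 638; mod 256 = 126 → 7e.
Outer hash (recomputed tag): sum = 142+99+92+92+92+126 = 643; mod 256 = 131 → 83.
Recomputed tag = 83; claimed = 83 → match.

valid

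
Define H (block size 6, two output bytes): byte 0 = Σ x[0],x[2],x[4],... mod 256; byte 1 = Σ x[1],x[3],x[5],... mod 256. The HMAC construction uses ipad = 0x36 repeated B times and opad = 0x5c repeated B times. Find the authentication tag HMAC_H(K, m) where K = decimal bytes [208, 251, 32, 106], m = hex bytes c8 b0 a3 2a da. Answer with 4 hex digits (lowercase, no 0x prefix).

db72

Key decimal bytes [208, 251, 32, 106] = d0 fb 20 6a is 4 bytes ≤ B = 6; zero-pad to 6 bytes: K' = d0 fb 20 6a 00 00.
K' ⊕ ipad = e6 cd 16 5c 36 36.  K' ⊕ opad = 8c a7 7c 36 5c 5c.
Inner input = (K'⊕ipad) ∥ m = e6 cd 16 5c 36 36 ∥ c8 b0 a3 2a da.
Inner hash: even-index sum = 887 mod 256 = 119; odd-index sum = 569 mod 256 = 57 → 77 39.
Outer input = (K'⊕opad) ∥ inner = 8c a7 7c 36 5c 5c ∥ 77 39.
Outer hash (tag): even-index sum = 475 mod 256 = 219; odd-index sum = 370 mod 256 = 114 → db 72.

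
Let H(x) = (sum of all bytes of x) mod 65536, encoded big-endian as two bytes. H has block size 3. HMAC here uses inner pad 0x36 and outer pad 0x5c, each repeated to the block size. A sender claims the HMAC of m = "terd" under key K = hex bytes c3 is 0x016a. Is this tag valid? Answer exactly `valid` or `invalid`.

valid

Key hex bytes c3 is 1 byte ≤ B = 3; zero-pad to 3 bytes: K' = c3 00 00.
K' ⊕ ipad = f5 36 36; K' ⊕ opad = 9f 5c 5c.
Inner hash: sum = 245+54+54+116+101+114+100 = 784 → 03 10.
Outer hash (recomputed tag): sum = 159+92+92+3+16 = 362 → 01 6a.
Recomputed tag = 016a; claimed = 016a → match.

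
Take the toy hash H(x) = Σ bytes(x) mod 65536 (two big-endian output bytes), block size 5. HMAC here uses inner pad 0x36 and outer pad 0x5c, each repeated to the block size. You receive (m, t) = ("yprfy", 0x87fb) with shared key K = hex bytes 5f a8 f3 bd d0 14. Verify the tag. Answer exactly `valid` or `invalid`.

Key hex bytes 5f a8 f3 bd d0 14 is 6 bytes > B = 5, so hash it first: H(key) = 03 9b, then zero-pad to 5 bytes: K' = 03 9b 00 00 00.
K' ⊕ ipad = 35 ad 36 36 36; K' ⊕ opad = 5f c7 5c 5c 5c.
Inner hash: sum = 53+173+54+54+54+121+112+114+102+121 = 958 → 03 be.
Outer hash (recomputed tag): sum = 95+199+92+92+92+3+190 = 763 → 02 fb.
Recomputed tag = 02fb; claimed = 87fb → mismatch.

invalid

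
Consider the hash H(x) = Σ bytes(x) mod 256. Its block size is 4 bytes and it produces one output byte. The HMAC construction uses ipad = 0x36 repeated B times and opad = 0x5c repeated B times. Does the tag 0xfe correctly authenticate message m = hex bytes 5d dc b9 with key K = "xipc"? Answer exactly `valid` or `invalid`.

valid

Key "xipc" = 78 69 70 63 is exactly B = 4 bytes: K' = 78 69 70 63.
K' ⊕ ipad = 4e 5f 46 55; K' ⊕ opad = 24 35 2c 3f.
Inner hash: sum = 78+95+70+85+93+220+185 = 826; mod 256 = 58 → 3a.
Outer hash (recomputed tag): sum = 36+53+44+63+58 = 254 → fe.
Recomputed tag = fe; claimed = fe → match.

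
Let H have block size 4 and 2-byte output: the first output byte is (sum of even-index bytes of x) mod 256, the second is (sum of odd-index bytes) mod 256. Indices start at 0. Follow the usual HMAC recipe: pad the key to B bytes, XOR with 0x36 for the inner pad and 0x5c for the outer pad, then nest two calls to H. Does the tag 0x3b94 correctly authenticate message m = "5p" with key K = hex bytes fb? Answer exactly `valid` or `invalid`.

valid

Key hex bytes fb is 1 byte ≤ B = 4; zero-pad to 4 bytes: K' = fb 00 00 00.
K' ⊕ ipad = cd 36 36 36; K' ⊕ opad = a7 5c 5c 5c.
Inner hash: even-index sum = 312 mod 256 = 56; odd-index sum = 220 mod 256 = 220 → 38 dc.
Outer hash (recomputed tag): even-index sum = 315 mod 256 = 59; odd-index sum = 404 mod 256 = 148 → 3b 94.
Recomputed tag = 3b94; claimed = 3b94 → match.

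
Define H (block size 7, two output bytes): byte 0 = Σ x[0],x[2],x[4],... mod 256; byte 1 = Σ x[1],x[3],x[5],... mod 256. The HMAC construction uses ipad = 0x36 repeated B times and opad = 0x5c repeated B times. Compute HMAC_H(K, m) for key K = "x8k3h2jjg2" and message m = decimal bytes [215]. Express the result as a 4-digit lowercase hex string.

a6e9

Key "x8k3h2jjg2" = 78 38 6b 33 68 32 6a 6a 67 32 is 10 bytes > B = 7, so hash it first: H(key) = 1c 39, then zero-pad to 7 bytes: K' = 1c 39 00 00 00 00 00.
K' ⊕ ipad = 2a 0f 36 36 36 36 36.  K' ⊕ opad = 40 65 5c 5c 5c 5c 5c.
Inner input = (K'⊕ipad) ∥ m = 2a 0f 36 36 36 36 36 ∥ d7.
Inner hash: even-index sum = 204 mod 256 = 204; odd-index sum = 338 mod 256 = 82 → cc 52.
Outer input = (K'⊕opad) ∥ inner = 40 65 5c 5c 5c 5c 5c ∥ cc 52.
Outer hash (tag): even-index sum = 422 mod 256 = 166; odd-index sum = 489 mod 256 = 233 → a6 e9.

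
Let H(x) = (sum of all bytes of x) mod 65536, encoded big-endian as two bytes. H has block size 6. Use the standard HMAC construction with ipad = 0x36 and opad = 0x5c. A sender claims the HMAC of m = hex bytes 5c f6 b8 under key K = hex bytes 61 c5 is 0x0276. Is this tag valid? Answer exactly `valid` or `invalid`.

valid

Key hex bytes 61 c5 is 2 bytes ≤ B = 6; zero-pad to 6 bytes: K' = 61 c5 00 00 00 00.
K' ⊕ ipad = 57 f3 36 36 36 36; K' ⊕ opad = 3d 99 5c 5c 5c 5c.
Inner hash: sum = 87+243+54+54+54+54+92+246+184 = 1068 → 04 2c.
Outer hash (recomputed tag): sum = 61+153+92+92+92+92+4+44 = 630 → 02 76.
Recomputed tag = 0276; claimed = 0276 → match.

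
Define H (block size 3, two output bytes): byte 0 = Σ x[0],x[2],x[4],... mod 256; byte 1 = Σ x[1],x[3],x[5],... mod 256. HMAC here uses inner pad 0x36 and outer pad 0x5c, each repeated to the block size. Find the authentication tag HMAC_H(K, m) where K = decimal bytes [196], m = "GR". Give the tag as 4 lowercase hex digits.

Key decimal bytes [196] = c4 is 1 byte ≤ B = 3; zero-pad to 3 bytes: K' = c4 00 00.
K' ⊕ ipad = f2 36 36.  K' ⊕ opad = 98 5c 5c.
Inner input = (K'⊕ipad) ∥ m = f2 36 36 ∥ 47 52.
Inner hash: even-index sum = 378 mod 256 = 122; odd-index sum = 125 mod 256 = 125 → 7a 7d.
Outer input = (K'⊕opad) ∥ inner = 98 5c 5c ∥ 7a 7d.
Outer hash (tag): even-index sum = 369 mod 256 = 113; odd-index sum = 214 mod 256 = 214 → 71 d6.

71d6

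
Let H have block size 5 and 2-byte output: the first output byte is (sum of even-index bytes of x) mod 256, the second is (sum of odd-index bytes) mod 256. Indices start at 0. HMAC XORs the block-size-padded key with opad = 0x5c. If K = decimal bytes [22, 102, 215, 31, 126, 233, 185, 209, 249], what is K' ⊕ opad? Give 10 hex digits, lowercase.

41635c5c5c

Key decimal bytes [22, 102, 215, 31, 126, 233, 185, 209, 249] = 16 66 d7 1f 7e e9 b9 d1 f9 is 9 bytes > B = 5, so hash it first: H(key) = 1d 3f, then zero-pad to 5 bytes: K' = 1d 3f 00 00 00.
XOR each byte with 0x5c: 1d⊕5c=41, 3f⊕5c=63, 00⊕5c=5c, 00⊕5c=5c, 00⊕5c=5c.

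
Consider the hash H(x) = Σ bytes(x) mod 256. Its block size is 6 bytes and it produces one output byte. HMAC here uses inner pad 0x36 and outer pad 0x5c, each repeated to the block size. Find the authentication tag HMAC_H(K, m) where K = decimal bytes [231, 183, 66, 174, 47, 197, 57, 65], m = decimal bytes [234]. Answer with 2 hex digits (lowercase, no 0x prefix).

Key decimal bytes [231, 183, 66, 174, 47, 197, 57, 65] = e7 b7 42 ae 2f c5 39 41 is 8 bytes > B = 6, so hash it first: H(key) = fc, then zero-pad to 6 bytes: K' = fc 00 00 00 00 00.
K' ⊕ ipad = ca 36 36 36 36 36.  K' ⊕ opad = a0 5c 5c 5c 5c 5c.
Inner input = (K'⊕ipad) ∥ m = ca 36 36 36 36 36 ∥ ea.
Inner hash: sum = 202+54+54+54+54+54+234 = 706; mod 256 = 194 → c2.
Outer input = (K'⊕opad) ∥ inner = a0 5c 5c 5c 5c 5c ∥ c2.
Outer hash (tag): sum = 160+92+92+92+92+92+194 = 814; mod 256 = 46 → 2e.

2e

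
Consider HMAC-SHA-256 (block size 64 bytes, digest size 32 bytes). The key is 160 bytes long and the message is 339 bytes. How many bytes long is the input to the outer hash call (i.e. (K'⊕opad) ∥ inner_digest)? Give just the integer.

Key is 160 > 64 bytes, so it is hashed to 32 bytes then zero-padded to 64: |K'| = 64.
Outer input = (K'⊕opad) ∥ H(inner) → 64 + 32 = 96 bytes.

96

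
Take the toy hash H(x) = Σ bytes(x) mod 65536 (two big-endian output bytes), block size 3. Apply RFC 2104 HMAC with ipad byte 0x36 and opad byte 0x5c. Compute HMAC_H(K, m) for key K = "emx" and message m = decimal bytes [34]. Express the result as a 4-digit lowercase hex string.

Key "emx" = 65 6d 78 is exactly B = 3 bytes: K' = 65 6d 78.
K' ⊕ ipad = 53 5b 4e.  K' ⊕ opad = 39 31 24.
Inner input = (K'⊕ipad) ∥ m = 53 5b 4e ∥ 22.
Inner hash: sum = 83+91+78+34 = 286 → 01 1e.
Outer input = (K'⊕opad) ∥ inner = 39 31 24 ∥ 01 1e.
Outer hash (tag): sum = 57+49+36+1+30 = 173 → 00 ad.

00ad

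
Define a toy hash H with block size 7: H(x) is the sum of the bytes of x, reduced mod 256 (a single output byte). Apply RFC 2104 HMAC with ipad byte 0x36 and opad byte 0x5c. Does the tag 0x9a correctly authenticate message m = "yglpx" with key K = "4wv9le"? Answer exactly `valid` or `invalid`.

Key "4wv9le" = 34 77 76 39 6c 65 is 6 bytes ≤ B = 7; zero-pad to 7 bytes: K' = 34 77 76 39 6c 65 00.
K' ⊕ ipad = 02 41 40 0f 5a 53 36; K' ⊕ opad = 68 2b 2a 65 30 39 5c.
Inner hash: sum = 2+65+64+15+90+83+54+121+103+108+112+120 = 937; mod 256 = 169 → a9.
Outer hash (recomputed tag): sum = 104+43+42+101+48+57+92+169 = 656; mod 256 = 144 → 90.
Recomputed tag = 90; claimed = 9a → mismatch.

invalid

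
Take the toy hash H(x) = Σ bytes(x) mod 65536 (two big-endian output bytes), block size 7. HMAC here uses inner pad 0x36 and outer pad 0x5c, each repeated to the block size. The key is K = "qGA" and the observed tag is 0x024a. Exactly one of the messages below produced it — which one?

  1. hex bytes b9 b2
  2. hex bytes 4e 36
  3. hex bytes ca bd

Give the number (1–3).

1

Key "qGA" = 71 47 41 is 3 bytes ≤ B = 7; zero-pad to 7 bytes: K' = 71 47 41 00 00 00 00.
K' ⊕ ipad = 47 71 77 36 36 36 36; K' ⊕ opad = 2d 1b 1d 5c 5c 5c 5c.
m1: inner = H(47 71 77 36 36 36 36 b9 b2) = 03 72; tag = H(2d 1b 1d 5c 5c 5c 5c 03 72) = 024a ← matches
m2: inner = H(47 71 77 36 36 36 36 4e 36) = 02 8b; tag = H(2d 1b 1d 5c 5c 5c 5c 02 8b) = 0262
m3: inner = H(47 71 77 36 36 36 36 ca bd) = 03 8e; tag = H(2d 1b 1d 5c 5c 5c 5c 03 8e) = 0266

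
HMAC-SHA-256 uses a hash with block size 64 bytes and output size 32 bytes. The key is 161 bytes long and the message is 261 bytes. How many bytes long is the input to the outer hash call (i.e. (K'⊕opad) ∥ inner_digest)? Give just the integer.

96

Key is 161 > 64 bytes, so it is hashed to 32 bytes then zero-padded to 64: |K'| = 64.
Outer input = (K'⊕opad) ∥ H(inner) → 64 + 32 = 96 bytes.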